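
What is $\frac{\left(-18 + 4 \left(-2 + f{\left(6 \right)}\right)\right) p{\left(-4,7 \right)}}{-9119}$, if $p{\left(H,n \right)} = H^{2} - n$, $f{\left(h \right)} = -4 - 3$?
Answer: $\frac{486}{9119} \approx 0.053295$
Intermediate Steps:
$f{\left(h \right)} = -7$
$\frac{\left(-18 + 4 \left(-2 + f{\left(6 \right)}\right)\right) p{\left(-4,7 \right)}}{-9119} = \frac{\left(-18 + 4 \left(-2 - 7\right)\right) \left(\left(-4\right)^{2} - 7\right)}{-9119} = \left(-18 + 4 \left(-9\right)\right) \left(16 - 7\right) \left(- \frac{1}{9119}\right) = \left(-18 - 36\right) 9 \left(- \frac{1}{9119}\right) = \left(-54\right) 9 \left(- \frac{1}{9119}\right) = \left(-486\right) \left(- \frac{1}{9119}\right) = \frac{486}{9119}$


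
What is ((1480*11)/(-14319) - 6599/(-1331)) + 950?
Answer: 491310323/515097 ≈ 953.82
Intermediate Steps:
((1480*11)/(-14319) - 6599/(-1331)) + 950 = (16280*(-1/14319) - 6599*(-1/1331)) + 950 = (-440/387 + 6599/1331) + 950 = 1968173/515097 + 950 = 491310323/515097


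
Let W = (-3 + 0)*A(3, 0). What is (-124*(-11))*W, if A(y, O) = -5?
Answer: 20460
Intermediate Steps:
W = 15 (W = (-3 + 0)*(-5) = -3*(-5) = 15)
(-124*(-11))*W = -124*(-11)*15 = 1364*15 = 20460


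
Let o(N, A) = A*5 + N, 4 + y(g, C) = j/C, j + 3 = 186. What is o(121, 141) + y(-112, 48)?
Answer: 13213/16 ≈ 825.81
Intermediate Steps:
j = 183 (j = -3 + 186 = 183)
y(g, C) = -4 + 183/C
o(N, A) = N + 5*A (o(N, A) = 5*A + N = N + 5*A)
o(121, 141) + y(-112, 48) = (121 + 5*141) + (-4 + 183/48) = (121 + 705) + (-4 + 183*(1/48)) = 826 + (-4 + 61/16) = 826 - 3/16 = 13213/16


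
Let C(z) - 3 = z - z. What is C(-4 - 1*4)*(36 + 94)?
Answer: 390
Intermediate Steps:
C(z) = 3 (C(z) = 3 + (z - z) = 3 + 0 = 3)
C(-4 - 1*4)*(36 + 94) = 3*(36 + 94) = 3*130 = 390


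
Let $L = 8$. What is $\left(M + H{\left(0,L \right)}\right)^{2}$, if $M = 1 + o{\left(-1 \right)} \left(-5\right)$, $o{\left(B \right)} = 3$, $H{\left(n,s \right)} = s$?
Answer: $36$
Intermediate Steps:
$M = -14$ ($M = 1 + 3 \left(-5\right) = 1 - 15 = -14$)
$\left(M + H{\left(0,L \right)}\right)^{2} = \left(-14 + 8\right)^{2} = \left(-6\right)^{2} = 36$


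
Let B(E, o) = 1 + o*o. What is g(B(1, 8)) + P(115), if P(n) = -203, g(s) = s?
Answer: -138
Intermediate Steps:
B(E, o) = 1 + o²
g(B(1, 8)) + P(115) = (1 + 8²) - 203 = (1 + 64) - 203 = 65 - 203 = -138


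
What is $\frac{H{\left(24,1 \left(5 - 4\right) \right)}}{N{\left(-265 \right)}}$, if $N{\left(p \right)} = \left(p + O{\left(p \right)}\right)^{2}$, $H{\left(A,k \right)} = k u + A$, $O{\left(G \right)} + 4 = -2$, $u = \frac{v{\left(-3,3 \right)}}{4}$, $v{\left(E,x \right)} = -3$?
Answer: $\frac{93}{293764} \approx 0.00031658$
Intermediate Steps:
$u = - \frac{3}{4} \approx -0.75$
$O{\left(G \right)} = -6$ ($O{\left(G \right)} = -4 - 2 = -6$)
$H{\left(A,k \right)} = A - \frac{3 k}{4}$ ($H{\left(A,k \right)} = k \left(- \frac{3}{4}\right) + A = - \frac{3 k}{4} + A = A - \frac{3 k}{4}$)
$N{\left(p \right)} = \left(-6 + p\right)^{2}$ ($N{\left(p \right)} = \left(p - 6\right)^{2} = \left(-6 + p\right)^{2}$)
$\frac{H{\left(24,1 \left(5 - 4\right) \right)}}{N{\left(-265 \right)}} = \frac{24 - \frac{3 \cdot 1 \left(5 - 4\right)}{4}}{\left(-6 - 265\right)^{2}} = \frac{24 - \frac{3 \cdot 1 \cdot 1}{4}}{\left(-271\right)^{2}} = \frac{24 - \frac{3}{4}}{73441} = \left(24 - \frac{3}{4}\right) \frac{1}{73441} = \frac{93}{4} \cdot \frac{1}{73441} = \frac{93}{293764}$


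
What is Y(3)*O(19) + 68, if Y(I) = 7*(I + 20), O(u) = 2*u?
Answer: 6186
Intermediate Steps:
Y(I) = 140 + 7*I (Y(I) = 7*(20 + I) = 140 + 7*I)
Y(3)*O(19) + 68 = (140 + 7*3)*(2*19) + 68 = (140 + 21)*38 + 68 = 161*38 + 68 = 6118 + 68 = 6186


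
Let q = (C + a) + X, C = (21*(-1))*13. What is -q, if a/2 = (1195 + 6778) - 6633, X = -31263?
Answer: 28856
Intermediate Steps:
a = 2680 (a = 2*((1195 + 6778) - 6633) = 2*(7973 - 6633) = 2*1340 = 2680)
C = -273 (C = -21*13 = -273)
q = -28856 (q = (-273 + 2680) - 31263 = 2407 - 31263 = -28856)
-q = -1*(-28856) = 28856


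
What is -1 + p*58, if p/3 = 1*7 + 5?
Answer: 2087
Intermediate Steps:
p = 36 (p = 3*(1*7 + 5) = 3*(7 + 5) = 3*12 = 36)
-1 + p*58 = -1 + 36*58 = -1 + 2088 = 2087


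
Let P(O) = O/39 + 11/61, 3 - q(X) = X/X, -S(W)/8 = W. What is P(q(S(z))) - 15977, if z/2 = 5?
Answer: -38008732/2379 ≈ -15977.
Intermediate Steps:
z = 10 (z = 2*5 = 10)
S(W) = -8*W
q(X) = 2 (q(X) = 3 - X/X = 3 - 1*1 = 3 - 1 = 2)
P(O) = 11/61 + O/39 (P(O) = O*(1/39) + 11*(1/61) = O/39 + 11/61 = 11/61 + O/39)
P(q(S(z))) - 15977 = (11/61 + (1/39)*2) - 15977 = (11/61 + 2/39) - 15977 = 551/2379 - 15977 = -38008732/2379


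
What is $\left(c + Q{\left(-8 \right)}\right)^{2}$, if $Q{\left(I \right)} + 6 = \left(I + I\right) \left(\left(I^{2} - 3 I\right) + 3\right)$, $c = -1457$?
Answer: $8520561$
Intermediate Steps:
$Q{\left(I \right)} = -6 + 2 I \left(3 + I^{2} - 3 I\right)$ ($Q{\left(I \right)} = -6 + \left(I + I\right) \left(\left(I^{2} - 3 I\right) + 3\right) = -6 + 2 I \left(3 + I^{2} - 3 I\right)$)
$\left(c + Q{\left(-8 \right)}\right)^{2} = \left(-1457 + \left(-6 - 6 \left(-8\right)^{2} + 2 \left(-8\right)^{3} + 6 \left(-8\right)\right)\right)^{2} = \left(-1457 - 1462\right)^{2} = \left(-2919\right)^{2} = 8520561$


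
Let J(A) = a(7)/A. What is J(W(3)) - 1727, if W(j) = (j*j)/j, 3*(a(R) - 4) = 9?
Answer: -5174/3 ≈ -1724.7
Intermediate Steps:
a(R) = 7 (a(R) = 4 + (⅓)*9 = 4 + 3 = 7)
W(j) = j (W(j) = j²/j = j)
J(A) = 7/A
J(W(3)) - 1727 = 7/3 - 1727 = -5174/3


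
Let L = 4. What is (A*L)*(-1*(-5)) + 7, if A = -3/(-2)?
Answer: 37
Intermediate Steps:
A = 3/2 (A = -3*(-½) = 3/2 ≈ 1.5000)
(A*L)*(-1*(-5)) + 7 = ((3/2)*4)*(-1*(-5)) + 7 = 6*5 + 7 = 30 + 7 = 37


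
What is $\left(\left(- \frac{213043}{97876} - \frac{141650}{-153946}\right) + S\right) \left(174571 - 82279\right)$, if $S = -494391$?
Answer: $- \frac{85939011050020410111}{1883452337} \approx -4.5628 \cdot 10^{10}$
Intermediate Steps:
$\left(\left(- \frac{213043}{97876} - \frac{141650}{-153946}\right) + S\right) \left(174571 - 82279\right) = \left(\left(- \frac{213043}{97876} - \frac{141650}{-153946}\right) - 494391\right) \left(174571 - 82279\right) = \left(\left(\left(-213043\right) \frac{1}{97876} - - \frac{70825}{76973}\right) - 494391\right) 92292 = \left(\left(- \frac{213043}{97876} + \frac{70825}{76973}\right) - 494391\right) 92292 = \left(- \frac{9466491139}{7533809348} - 494391\right) 92292 = \left(- \frac{3724657003858207}{7533809348}\right) 92292 = - \frac{85939011050020410111}{1883452337}$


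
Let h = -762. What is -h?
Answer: 762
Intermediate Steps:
-h = -1*(-762) = 762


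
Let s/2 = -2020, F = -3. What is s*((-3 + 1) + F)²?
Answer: -101000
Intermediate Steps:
s = -4040 (s = 2*(-2020) = -4040)
s*((-3 + 1) + F)² = -4040*((-3 + 1) - 3)² = -4040*(-2 - 3)² = -4040*(-5)² = -4040*25 = -101000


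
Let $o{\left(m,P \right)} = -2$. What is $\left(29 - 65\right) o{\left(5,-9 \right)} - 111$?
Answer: $-39$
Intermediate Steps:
$\left(29 - 65\right) o{\left(5,-9 \right)} - 111 = \left(29 - 65\right) \left(-2\right) - 111 = \left(-36\right) \left(-2\right) - 111 = 72 - 111 = -39$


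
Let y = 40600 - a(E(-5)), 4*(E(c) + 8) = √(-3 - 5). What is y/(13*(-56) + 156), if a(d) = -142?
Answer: -1567/22 ≈ -71.227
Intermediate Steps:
E(c) = -8 + I*√2/2 (E(c) = -8 + √(-3 - 5)/4 = -8 + √(-8)/4 = -8 + (2*I*√2)/4 = -8 + I*√2/2)
y = 40742 (y = 40600 - 1*(-142) = 40600 + 142 = 40742)
y/(13*(-56) + 156) = 40742/(13*(-56) + 156) = 40742/(-728 + 156) = 40742/(-572) = 40742*(-1/572) = -1567/22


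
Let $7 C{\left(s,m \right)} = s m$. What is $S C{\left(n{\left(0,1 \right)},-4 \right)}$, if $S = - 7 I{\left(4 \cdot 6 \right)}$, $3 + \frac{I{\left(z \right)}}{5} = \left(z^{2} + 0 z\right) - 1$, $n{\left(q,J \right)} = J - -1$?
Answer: $22880$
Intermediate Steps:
$n{\left(q,J \right)} = 1 + J$ ($n{\left(q,J \right)} = J + 1 = 1 + J$)
$C{\left(s,m \right)} = \frac{m s}{7}$ ($C{\left(s,m \right)} = \frac{s m}{7} = \frac{m s}{7}$)
$I{\left(z \right)} = -20 + 5 z^{2}$ ($I{\left(z \right)} = -15 + 5 \left(\left(z^{2} + 0 z\right) - 1\right) = -15 + 5 \left(\left(z^{2} + 0\right) - 1\right) = -15 + 5 \left(z^{2} - 1\right) = -15 + 5 \left(-1 + z^{2}\right) = -15 + \left(-5 + 5 z^{2}\right) = -20 + 5 z^{2}$)
$S = -20020$ ($S = - 7 \left(-20 + 5 \left(4 \cdot 6\right)^{2}\right) = - 7 \left(-20 + 5 \cdot 24^{2}\right) = - 7 \left(-20 + 5 \cdot 576\right) = - 7 \left(-20 + 2880\right) = \left(-7\right) 2860 = -20020$)
$S C{\left(n{\left(0,1 \right)},-4 \right)} = - 20020 \cdot \frac{1}{7} \left(-4\right) \left(1 + 1\right) = - 20020 \cdot \frac{1}{7} \left(-4\right) 2 = \left(-20020\right) \left(- \frac{8}{7}\right) = 22880$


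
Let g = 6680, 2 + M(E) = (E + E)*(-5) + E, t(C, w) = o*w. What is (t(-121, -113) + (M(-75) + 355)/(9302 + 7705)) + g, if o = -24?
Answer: 159730772/17007 ≈ 9392.1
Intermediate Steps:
t(C, w) = -24*w
M(E) = -2 - 9*E (M(E) = -2 + ((E + E)*(-5) + E) = -2 + ((2*E)*(-5) + E) = -2 + (-10*E + E) = -2 - 9*E)
(t(-121, -113) + (M(-75) + 355)/(9302 + 7705)) + g = (-24*(-113) + ((-2 - 9*(-75)) + 355)/(9302 + 7705)) + 6680 = (2712 + ((-2 + 675) + 355)/17007) + 6680 = (2712 + (673 + 355)*(1/17007)) + 6680 = (2712 + 1028*(1/17007)) + 6680 = (2712 + 1028/17007) + 6680 = 46124012/17007 + 6680 = 159730772/17007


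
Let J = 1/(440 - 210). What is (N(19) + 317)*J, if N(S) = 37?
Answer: 177/115 ≈ 1.5391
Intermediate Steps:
J = 1/230 ≈ 0.0043478
(N(19) + 317)*J = (37 + 317)*(1/230) = 354*(1/230) = 177/115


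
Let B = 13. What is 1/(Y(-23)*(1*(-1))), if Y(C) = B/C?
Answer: 23/13 ≈ 1.7692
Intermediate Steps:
Y(C) = 13/C
1/(Y(-23)*(1*(-1))) = 1/((13/(-23))*(1*(-1))) = 1/((13*(-1/23))*(-1)) = 1/(-13/23*(-1)) = 1/(13/23) = 23/13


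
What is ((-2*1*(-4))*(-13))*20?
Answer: -2080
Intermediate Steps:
((-2*1*(-4))*(-13))*20 = (-2*(-4)*(-13))*20 = (8*(-13))*20 = -104*20 = -2080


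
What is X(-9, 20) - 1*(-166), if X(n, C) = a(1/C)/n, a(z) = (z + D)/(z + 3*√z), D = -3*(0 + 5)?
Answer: 267127/1611 + 598*√5/537 ≈ 168.30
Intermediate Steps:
D = -15 (D = -3*5 = -15)
a(z) = (-15 + z)/(z + 3*√z) (a(z) = (z - 15)/(z + 3*√z) = (-15 + z)/(z + 3*√z))
X(n, C) = (-15 + 1/C)/(n*(1/C + 3*√(1/C))) (X(n, C) = ((-15 + 1/C)/(1/C + 3*√(1/C)))/n = (-15 + 1/C)/(n*(1/C + 3*√(1/C))))
X(-9, 20) - 1*(-166) = (1 - 15*20)/((-9)*(1 + 3*20*√(1/20))) - 1*(-166) = -(1 - 300)/(9*(1 + 3*20*√(1/20))) + 166 = -⅑*(-299)/(1 + 3*20*(√5/10)) + 166 = -⅑*(-299)/(1 + 6*√5) + 166 = 299/(9*(1 + 6*√5)) + 166 = 166 + 299/(9*(1 + 6*√5))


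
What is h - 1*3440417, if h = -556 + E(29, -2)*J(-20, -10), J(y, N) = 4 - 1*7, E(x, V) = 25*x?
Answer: -3443148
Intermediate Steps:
J(y, N) = -3 (J(y, N) = 4 - 7 = -3)
h = -2731 (h = -556 + (25*29)*(-3) = -556 + 725*(-3) = -556 - 2175 = -2731)
h - 1*3440417 = -2731 - 1*3440417 = -2731 - 3440417 = -3443148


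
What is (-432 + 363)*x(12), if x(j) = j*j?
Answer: -9936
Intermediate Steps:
x(j) = j²
(-432 + 363)*x(12) = (-432 + 363)*12² = -69*144 = -9936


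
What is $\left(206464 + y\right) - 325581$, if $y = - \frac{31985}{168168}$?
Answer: $- \frac{20031699641}{168168} \approx -1.1912 \cdot 10^{5}$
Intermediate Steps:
$y = - \frac{31985}{168168}$ ($y = \left(-31985\right) \frac{1}{168168} = - \frac{31985}{168168} \approx -0.1902$)
$\left(206464 + y\right) - 325581 = \left(206464 - \frac{31985}{168168}\right) - 325581 = \frac{34720605967}{168168} - 325581 = - \frac{20031699641}{168168}$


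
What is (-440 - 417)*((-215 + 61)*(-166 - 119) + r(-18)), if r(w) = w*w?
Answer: -37891398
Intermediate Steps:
r(w) = w²
(-440 - 417)*((-215 + 61)*(-166 - 119) + r(-18)) = (-440 - 417)*((-215 + 61)*(-166 - 119) + (-18)²) = -857*(-154*(-285) + 324) = -857*(43890 + 324) = -857*44214 = -37891398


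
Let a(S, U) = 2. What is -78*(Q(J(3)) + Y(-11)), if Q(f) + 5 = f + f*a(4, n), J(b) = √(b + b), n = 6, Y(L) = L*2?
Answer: 2106 - 234*√6 ≈ 1532.8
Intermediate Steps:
Y(L) = 2*L
J(b) = √2*√b (J(b) = √(2*b) = √2*√b)
Q(f) = -5 + 3*f (Q(f) = -5 + (f + f*2) = -5 + (f + 2*f) = -5 + 3*f)
-78*(Q(J(3)) + Y(-11)) = -78*((-5 + 3*(√2*√3)) + 2*(-11)) = -78*((-5 + 3*√6) - 22) = -78*(-27 + 3*√6) = 2106 - 234*√6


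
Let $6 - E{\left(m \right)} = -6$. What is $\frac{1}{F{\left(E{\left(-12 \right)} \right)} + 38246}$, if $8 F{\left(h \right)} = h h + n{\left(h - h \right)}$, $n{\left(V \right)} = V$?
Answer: $\frac{1}{38264} \approx 2.6134 \cdot 10^{-5}$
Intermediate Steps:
$E{\left(m \right)} = 12$ ($E{\left(m \right)} = 6 - -6 = 6 + 6 = 12$)
$F{\left(h \right)} = \frac{h^{2}}{8}$ ($F{\left(h \right)} = \frac{h h + \left(h - h\right)}{8} = \frac{h^{2} + 0}{8} = \frac{h^{2}}{8}$)
$\frac{1}{F{\left(E{\left(-12 \right)} \right)} + 38246} = \frac{1}{\frac{12^{2}}{8} + 38246} = \frac{1}{\frac{1}{8} \cdot 144 + 38246} = \frac{1}{18 + 38246} = \frac{1}{38264}$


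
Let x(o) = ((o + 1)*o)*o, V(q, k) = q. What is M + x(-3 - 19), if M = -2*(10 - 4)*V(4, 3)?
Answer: -10212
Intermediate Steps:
x(o) = o²*(1 + o) (x(o) = ((1 + o)*o)*o = (o*(1 + o))*o = o²*(1 + o))
M = -48 (M = -2*(10 - 4)*4 = -12*4 = -2*24 = -48)
M + x(-3 - 19) = -48 + (-3 - 19)²*(1 + (-3 - 19)) = -48 + (-22)²*(1 - 22) = -48 + 484*(-21) = -48 - 10164 = -10212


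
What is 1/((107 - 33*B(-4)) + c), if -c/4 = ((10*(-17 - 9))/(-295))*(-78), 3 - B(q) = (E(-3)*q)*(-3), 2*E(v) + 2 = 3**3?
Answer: 59/308746 ≈ 0.00019110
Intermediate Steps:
E(v) = 25/2 (E(v) = -1 + (1/2)*3**3 = -1 + (1/2)*27 = -1 + 27/2 = 25/2)
B(q) = 3 + 75*q/2 (B(q) = 3 - 25*q/2*(-3) = 3 - (-75)*q/2 = 3 + 75*q/2)
c = 16224/59 (c = -4*(10*(-17 - 9))/(-295)*(-78) = -4*(10*(-26))*(-1/295)*(-78) = -4*(-260*(-1/295))*(-78) = -208*(-78)/59 = -4*(-4056/59) = 16224/59 ≈ 274.98)
1/((107 - 33*B(-4)) + c) = 1/((107 - 33*(3 + (75/2)*(-4))) + 16224/59) = 1/((107 - 33*(3 - 150)) + 16224/59) = 1/((107 - 33*(-147)) + 16224/59) = 1/((107 + 4851) + 16224/59) = 1/(4958 + 16224/59) = 1/(308746/59) = 59/308746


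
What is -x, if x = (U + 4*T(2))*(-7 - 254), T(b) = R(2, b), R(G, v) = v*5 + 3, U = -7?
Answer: 11745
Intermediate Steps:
R(G, v) = 3 + 5*v (R(G, v) = 5*v + 3 = 3 + 5*v)
T(b) = 3 + 5*b
x = -11745 (x = (-7 + 4*(3 + 5*2))*(-7 - 254) = (-7 + 4*(3 + 10))*(-261) = (-7 + 4*13)*(-261) = (-7 + 52)*(-261) = 45*(-261) = -11745)
-x = -1*(-11745) = 11745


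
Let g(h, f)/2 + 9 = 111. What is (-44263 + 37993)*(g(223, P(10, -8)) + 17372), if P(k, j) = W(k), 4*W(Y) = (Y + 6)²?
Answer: -110201520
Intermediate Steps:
W(Y) = (6 + Y)²/4 (W(Y) = (Y + 6)²/4 = (6 + Y)²/4)
P(k, j) = (6 + k)²/4
g(h, f) = 204 (g(h, f) = -18 + 2*111 = -18 + 222 = 204)
(-44263 + 37993)*(g(223, P(10, -8)) + 17372) = (-44263 + 37993)*(204 + 17372) = -6270*17576 = -110201520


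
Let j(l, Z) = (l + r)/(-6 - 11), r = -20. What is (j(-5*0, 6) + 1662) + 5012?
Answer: 113478/17 ≈ 6675.2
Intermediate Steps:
j(l, Z) = 20/17 - l/17 (j(l, Z) = (l - 20)/(-6 - 11) = (-20 + l)/(-17) = (-20 + l)*(-1/17) = 20/17 - l/17)
(j(-5*0, 6) + 1662) + 5012 = ((20/17 - (-5)*0/17) + 1662) + 5012 = ((20/17 - 1/17*0) + 1662) + 5012 = ((20/17 + 0) + 1662) + 5012 = (20/17 + 1662) + 5012 = 28274/17 + 5012 = 113478/17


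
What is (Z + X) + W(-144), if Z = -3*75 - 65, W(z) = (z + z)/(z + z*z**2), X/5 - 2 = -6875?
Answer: -718640733/20737 ≈ -34655.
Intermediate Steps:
X = -34365 (X = 10 + 5*(-6875) = 10 - 34375 = -34365)
W(z) = 2*z/(z + z**3) (W(z) = (2*z)/(z + z**3) = 2*z/(z + z**3))
Z = -290 (Z = -225 - 65 = -290)
(Z + X) + W(-144) = (-290 - 34365) + 2/(1 + (-144)**2) = -34655 + 2/(1 + 20736) = -34655 + 2/20737 = -718640733/20737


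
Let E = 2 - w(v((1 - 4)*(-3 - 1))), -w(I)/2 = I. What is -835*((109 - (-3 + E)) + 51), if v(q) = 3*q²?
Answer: 587005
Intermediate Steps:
w(I) = -2*I
E = 866 (E = 2 - (-2)*3*((1 - 4)*(-3 - 1))² = 2 - (-2)*3*(-3*(-4))² = 2 - (-2)*3*12² = 2 - (-2)*3*144 = 2 - (-2)*432 = 2 - 1*(-864) = 2 + 864 = 866)
-835*((109 - (-3 + E)) + 51) = -835*((109 - (-3 + 866)) + 51) = -835*((109 - 1*863) + 51) = -835*((109 - 863) + 51) = -835*(-754 + 51) = -835*(-703) = 587005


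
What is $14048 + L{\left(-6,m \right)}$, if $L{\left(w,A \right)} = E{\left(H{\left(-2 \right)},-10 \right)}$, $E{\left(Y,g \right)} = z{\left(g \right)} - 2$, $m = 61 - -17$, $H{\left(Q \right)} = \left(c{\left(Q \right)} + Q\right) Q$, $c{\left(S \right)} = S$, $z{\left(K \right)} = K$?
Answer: $14036$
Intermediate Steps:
$H{\left(Q \right)} = 2 Q^{2}$ ($H{\left(Q \right)} = \left(Q + Q\right) Q = 2 Q Q = 2 Q^{2}$)
$m = 78$ ($m = 61 + 17 = 78$)
$E{\left(Y,g \right)} = -2 + g$ ($E{\left(Y,g \right)} = g - 2 = -2 + g$)
$L{\left(w,A \right)} = -12$ ($L{\left(w,A \right)} = -2 - 10 = -12$)
$14048 + L{\left(-6,m \right)} = 14048 - 12 = 14036$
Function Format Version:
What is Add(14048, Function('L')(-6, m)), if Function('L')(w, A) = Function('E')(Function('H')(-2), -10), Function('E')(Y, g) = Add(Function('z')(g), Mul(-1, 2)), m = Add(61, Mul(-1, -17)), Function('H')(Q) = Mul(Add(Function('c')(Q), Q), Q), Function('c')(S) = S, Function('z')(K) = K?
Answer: 14036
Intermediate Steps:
Function('H')(Q) = Mul(2, Pow(Q, 2)) (Function('H')(Q) = Mul(Add(Q, Q), Q) = Mul(Mul(2, Q), Q) = Mul(2, Pow(Q, 2)))
m = 78 (m = Add(61, 17) = 78)
Function('E')(Y, g) = Add(-2, g) (Function('E')(Y, g) = Add(g, Mul(-1, 2)) = Add(g, -2) = Add(-2, g))
Function('L')(w, A) = -12 (Function('L')(w, A) = Add(-2, -10) = -12)
Add(14048, Function('L')(-6, m)) = Add(14048, -12) = 14036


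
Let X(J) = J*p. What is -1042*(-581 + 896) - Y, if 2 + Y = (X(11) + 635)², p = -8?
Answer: -627437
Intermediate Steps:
X(J) = -8*J (X(J) = J*(-8) = -8*J)
Y = 299207 (Y = -2 + (-8*11 + 635)² = -2 + (-88 + 635)² = -2 + 547² = -2 + 299209 = 299207)
-1042*(-581 + 896) - Y = -1042*(-581 + 896) - 1*299207 = -1042*315 - 299207 = -328230 - 299207 = -627437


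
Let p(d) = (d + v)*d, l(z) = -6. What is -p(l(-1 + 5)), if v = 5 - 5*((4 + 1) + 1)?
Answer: -186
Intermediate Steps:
v = -25 (v = 5 - 5*(5 + 1) = 5 - 5*6 = 5 - 30 = -25)
p(d) = d*(-25 + d) (p(d) = (d - 25)*d = (-25 + d)*d = d*(-25 + d))
-p(l(-1 + 5)) = -(-6)*(-25 - 6) = -(-6)*(-31) = -1*186 = -186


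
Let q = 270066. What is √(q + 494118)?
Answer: 2*√191046 ≈ 874.18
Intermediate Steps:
√(q + 494118) = √(270066 + 494118) = √764184 = 2*√191046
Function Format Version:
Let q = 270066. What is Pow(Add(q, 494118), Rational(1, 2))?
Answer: Mul(2, Pow(191046, Rational(1, 2))) ≈ 874.18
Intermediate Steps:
Pow(Add(q, 494118), Rational(1, 2)) = Pow(Add(270066, 494118), Rational(1, 2)) = Pow(764184, Rational(1, 2)) = Mul(2, Pow(191046, Rational(1, 2)))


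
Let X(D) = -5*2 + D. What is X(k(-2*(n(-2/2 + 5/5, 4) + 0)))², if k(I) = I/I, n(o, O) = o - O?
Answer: 81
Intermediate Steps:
k(I) = 1
X(D) = -10 + D
X(k(-2*(n(-2/2 + 5/5, 4) + 0)))² = (-10 + 1)² = (-9)² = 81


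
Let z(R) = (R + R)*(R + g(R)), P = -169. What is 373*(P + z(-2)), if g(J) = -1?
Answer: -58561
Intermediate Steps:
z(R) = 2*R*(-1 + R) (z(R) = (R + R)*(R - 1) = (2*R)*(-1 + R) = 2*R*(-1 + R))
373*(P + z(-2)) = 373*(-169 + 2*(-2)*(-1 - 2)) = 373*(-169 + 2*(-2)*(-3)) = 373*(-169 + 12) = 373*(-157) = -58561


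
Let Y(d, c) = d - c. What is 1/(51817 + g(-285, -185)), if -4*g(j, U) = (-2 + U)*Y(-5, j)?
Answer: 1/64907 ≈ 1.5407e-5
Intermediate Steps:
g(j, U) = -(-5 - j)*(-2 + U)/4 (g(j, U) = -(-2 + U)*(-5 - j)/4 = -(-5 - j)*(-2 + U)/4)
1/(51817 + g(-285, -185)) = 1/(51817 + (-2 - 185)*(5 - 285)/4) = 1/(51817 + (1/4)*(-187)*(-280)) = 1/(51817 + 13090) = 1/64907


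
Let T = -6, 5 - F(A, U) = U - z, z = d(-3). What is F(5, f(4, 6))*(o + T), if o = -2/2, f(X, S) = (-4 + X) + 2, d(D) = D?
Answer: 0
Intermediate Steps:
f(X, S) = -2 + X
o = -1 (o = -2*½ = -1)
z = -3
F(A, U) = 2 - U (F(A, U) = 5 - (U - 1*(-3)) = 5 - (U + 3) = 5 - (3 + U) = 5 + (-3 - U) = 2 - U)
F(5, f(4, 6))*(o + T) = (2 - (-2 + 4))*(-1 - 6) = (2 - 1*2)*(-7) = (2 - 2)*(-7) = 0*(-7) = 0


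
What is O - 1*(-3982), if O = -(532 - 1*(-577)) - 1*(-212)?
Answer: 3085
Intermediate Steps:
O = -897 (O = -(532 + 577) + 212 = -1*1109 + 212 = -1109 + 212 = -897)
O - 1*(-3982) = -897 - 1*(-3982) = -897 + 3982 = 3085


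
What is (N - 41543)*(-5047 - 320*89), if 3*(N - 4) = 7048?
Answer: 3941735863/3 ≈ 1.3139e+9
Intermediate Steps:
N = 7060/3 (N = 4 + (⅓)*7048 = 4 + 7048/3 = 7060/3 ≈ 2353.3)
(N - 41543)*(-5047 - 320*89) = (7060/3 - 41543)*(-5047 - 320*89) = -117569*(-5047 - 28480)/3 = -117569/3*(-33527) = 3941735863/3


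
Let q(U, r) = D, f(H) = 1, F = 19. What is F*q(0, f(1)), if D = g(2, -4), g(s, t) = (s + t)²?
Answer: 76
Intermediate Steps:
D = 4 (D = (2 - 4)² = (-2)² = 4)
q(U, r) = 4
F*q(0, f(1)) = 19*4 = 76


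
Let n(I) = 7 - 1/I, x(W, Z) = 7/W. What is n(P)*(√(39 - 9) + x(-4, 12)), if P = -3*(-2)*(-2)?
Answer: -595/48 + 85*√30/12 ≈ 26.401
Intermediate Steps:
P = -12 (P = 6*(-2) = -12)
n(P)*(√(39 - 9) + x(-4, 12)) = (7 - 1/(-12))*(√(39 - 9) + 7/(-4)) = (7 - 1*(-1/12))*(√30 + 7*(-¼)) = (7 + 1/12)*(√30 - 7/4) = 85*(-7/4 + √30)/12 = -595/48 + 85*√30/12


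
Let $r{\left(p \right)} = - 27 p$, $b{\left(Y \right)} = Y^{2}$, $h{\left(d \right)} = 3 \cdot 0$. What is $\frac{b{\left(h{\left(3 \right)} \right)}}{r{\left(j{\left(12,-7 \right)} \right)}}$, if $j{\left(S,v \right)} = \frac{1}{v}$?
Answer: $0$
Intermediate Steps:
$h{\left(d \right)} = 0$
$\frac{b{\left(h{\left(3 \right)} \right)}}{r{\left(j{\left(12,-7 \right)} \right)}} = \frac{0^{2}}{\left(-27\right) \frac{1}{-7}} = \frac{0}{\left(-27\right) \left(- \frac{1}{7}\right)} = \frac{0}{\frac{27}{7}} = 0 \cdot \frac{7}{27} = 0$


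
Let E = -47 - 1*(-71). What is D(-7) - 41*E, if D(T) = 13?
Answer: -971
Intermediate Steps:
E = 24 (E = -47 + 71 = 24)
D(-7) - 41*E = 13 - 41*24 = 13 - 984 = -971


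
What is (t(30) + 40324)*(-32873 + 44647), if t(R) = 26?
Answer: 475080900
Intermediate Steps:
(t(30) + 40324)*(-32873 + 44647) = (26 + 40324)*(-32873 + 44647) = 40350*11774 = 475080900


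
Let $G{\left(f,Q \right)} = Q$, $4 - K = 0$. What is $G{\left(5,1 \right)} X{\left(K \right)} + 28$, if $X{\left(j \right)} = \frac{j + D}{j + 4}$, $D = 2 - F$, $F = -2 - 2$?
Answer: $\frac{117}{4} \approx 29.25$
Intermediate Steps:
$K = 4$ ($K = 4 - 0 = 4 + 0 = 4$)
$F = -4$ ($F = -2 - 2 = -4$)
$D = 6$ ($D = 2 - -4 = 2 + 4 = 6$)
$X{\left(j \right)} = \frac{6 + j}{4 + j}$ ($X{\left(j \right)} = \frac{j + 6}{j + 4} = \frac{6 + j}{4 + j}$)
$G{\left(5,1 \right)} X{\left(K \right)} + 28 = 1 \frac{6 + 4}{4 + 4} + 28 = 1 \cdot \frac{1}{8} \cdot 10 + 28 = 1 \cdot \frac{5}{4} + 28 = \frac{5}{4} + 28 = \frac{117}{4}$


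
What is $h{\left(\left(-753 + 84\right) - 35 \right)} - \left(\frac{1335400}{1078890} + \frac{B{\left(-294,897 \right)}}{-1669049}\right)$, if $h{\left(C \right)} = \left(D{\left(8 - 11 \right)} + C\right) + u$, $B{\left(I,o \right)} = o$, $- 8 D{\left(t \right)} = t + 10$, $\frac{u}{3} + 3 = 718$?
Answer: $\frac{2072827525314065}{1440576220488} \approx 1438.9$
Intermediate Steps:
$u = 2145$ ($u = -9 + 3 \cdot 718 = -9 + 2154 = 2145$)
$D{\left(t \right)} = - \frac{5}{4} - \frac{t}{8}$ ($D{\left(t \right)} = - \frac{t + 10}{8} = - \frac{10 + t}{8} = - \frac{5}{4} - \frac{t}{8}$)
$h{\left(C \right)} = \frac{17153}{8} + C$ ($h{\left(C \right)} = \left(\left(- \frac{5}{4} - \frac{8 - 11}{8}\right) + C\right) + 2145 = \left(\left(- \frac{5}{4} - - \frac{3}{8}\right) + C\right) + 2145 = \left(\left(- \frac{5}{4} + \frac{3}{8}\right) + C\right) + 2145 = \left(- \frac{7}{8} + C\right) + 2145 = \frac{17153}{8} + C$)
$h{\left(\left(-753 + 84\right) - 35 \right)} - \left(\frac{1335400}{1078890} + \frac{B{\left(-294,897 \right)}}{-1669049}\right) = \left(\frac{17153}{8} + \left(\left(-753 + 84\right) - 35\right)\right) - \left(\frac{1335400}{1078890} + \frac{897}{-1669049}\right) = \left(\frac{17153}{8} - 704\right) - \left(1335400 \cdot \frac{1}{1078890} + 897 \left(- \frac{1}{1669049}\right)\right) = \left(\frac{17153}{8} - 704\right) - \left(\frac{133540}{107889} - \frac{897}{1669049}\right) = \frac{11521}{8} - \frac{222788027027}{180072027561} = \frac{2072827525314065}{1440576220488}$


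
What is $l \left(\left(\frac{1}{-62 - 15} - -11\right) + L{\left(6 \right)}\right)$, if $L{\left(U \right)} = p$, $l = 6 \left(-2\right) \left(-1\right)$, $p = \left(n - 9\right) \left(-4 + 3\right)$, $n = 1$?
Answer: $\frac{17544}{77} \approx 227.84$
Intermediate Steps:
$p = 8$ ($p = \left(1 - 9\right) \left(-4 + 3\right) = \left(-8\right) \left(-1\right) = 8$)
$l = 12$ ($l = \left(-12\right) \left(-1\right) = 12$)
$L{\left(U \right)} = 8$
$l \left(\left(\frac{1}{-62 - 15} - -11\right) + L{\left(6 \right)}\right) = 12 \left(\left(\frac{1}{-62 - 15} - -11\right) + 8\right) = 12 \left(\left(\frac{1}{-77} + 11\right) + 8\right) = 12 \left(\left(- \frac{1}{77} + 11\right) + 8\right) = 12 \left(\frac{846}{77} + 8\right) = 12 \cdot \frac{1462}{77} = \frac{17544}{77}$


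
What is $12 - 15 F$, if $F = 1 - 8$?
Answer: $117$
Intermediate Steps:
$F = -7$ ($F = 1 - 8 = -7$)
$12 - 15 F = 12 - -105 = 12 + 105 = 117$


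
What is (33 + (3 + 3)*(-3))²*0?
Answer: 0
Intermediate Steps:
(33 + (3 + 3)*(-3))²*0 = (33 + 6*(-3))²*0 = (33 - 18)²*0 = 15²*0 = 225*0 = 0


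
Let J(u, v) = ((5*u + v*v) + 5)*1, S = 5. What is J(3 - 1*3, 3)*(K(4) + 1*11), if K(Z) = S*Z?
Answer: 434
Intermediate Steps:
J(u, v) = 5 + v² + 5*u (J(u, v) = ((5*u + v²) + 5)*1 = ((v² + 5*u) + 5)*1 = (5 + v² + 5*u)*1 = 5 + v² + 5*u)
K(Z) = 5*Z
J(3 - 1*3, 3)*(K(4) + 1*11) = (5 + 3² + 5*(3 - 1*3))*(5*4 + 1*11) = (5 + 9 + 5*(3 - 3))*(20 + 11) = (5 + 9 + 5*0)*31 = (5 + 9 + 0)*31 = 14*31 = 434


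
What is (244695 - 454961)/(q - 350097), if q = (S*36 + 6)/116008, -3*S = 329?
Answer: 12196269064/20307028359 ≈ 0.60059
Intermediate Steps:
S = -329/3 (S = -⅓*329 = -329/3 ≈ -109.67)
q = -1971/58004 (q = (-329/3*36 + 6)/116008 = (-3948 + 6)*(1/116008) = -3942*1/116008 = -1971/58004 ≈ -0.033980)
(244695 - 454961)/(q - 350097) = (244695 - 454961)/(-1971/58004 - 350097) = -210266/(-20307028359/58004) = -210266*(-58004/20307028359) = 12196269064/20307028359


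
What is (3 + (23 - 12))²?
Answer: 196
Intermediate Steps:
(3 + (23 - 12))² = (3 + 11)² = 14² = 196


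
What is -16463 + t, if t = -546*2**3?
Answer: -20831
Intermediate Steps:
t = -4368 (t = -546*8 = -4368)
-16463 + t = -16463 - 4368 = -20831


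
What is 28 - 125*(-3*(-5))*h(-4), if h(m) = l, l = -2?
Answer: 3778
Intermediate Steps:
h(m) = -2
28 - 125*(-3*(-5))*h(-4) = 28 - 125*(-3*(-5))*(-2) = 28 - 1875*(-2) = 28 - 125*(-30) = 28 + 3750 = 3778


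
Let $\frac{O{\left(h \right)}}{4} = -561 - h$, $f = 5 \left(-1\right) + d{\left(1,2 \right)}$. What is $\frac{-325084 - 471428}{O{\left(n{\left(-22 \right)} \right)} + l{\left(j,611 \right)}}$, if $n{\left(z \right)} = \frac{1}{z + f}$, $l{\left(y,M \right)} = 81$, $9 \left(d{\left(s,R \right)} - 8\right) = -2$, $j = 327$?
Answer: $\frac{45932192}{124721} \approx 368.28$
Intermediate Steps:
$d{\left(s,R \right)} = \frac{70}{9}$ ($d{\left(s,R \right)} = 8 + \frac{1}{9} \left(-2\right) = 8 - \frac{2}{9} = \frac{70}{9}$)
$f = \frac{25}{9}$ ($f = 5 \left(-1\right) + \frac{70}{9} = -5 + \frac{70}{9} = \frac{25}{9} \approx 2.7778$)
$n{\left(z \right)} = \frac{1}{\frac{25}{9} + z}$ ($n{\left(z \right)} = \frac{1}{z + \frac{25}{9}} = \frac{1}{\frac{25}{9} + z}$)
$O{\left(h \right)} = -2244 - 4 h$ ($O{\left(h \right)} = 4 \left(-561 - h\right) = -2244 - 4 h$)
$\frac{-325084 - 471428}{O{\left(n{\left(-22 \right)} \right)} + l{\left(j,611 \right)}} = \frac{-325084 - 471428}{\left(-2244 - 4 \frac{9}{25 + 9 \left(-22\right)}\right) + 81} = - \frac{796512}{\left(-2244 - 4 \frac{9}{25 - 198}\right) + 81} = - \frac{796512}{\left(-2244 - 4 \frac{9}{-173}\right) + 81} = - \frac{796512}{\left(-2244 - 4 \cdot 9 \left(- \frac{1}{173}\right)\right) + 81} = - \frac{796512}{\left(-2244 - - \frac{36}{173}\right) + 81} = - \frac{796512}{\left(-2244 + \frac{36}{173}\right) + 81} = - \frac{796512}{- \frac{388176}{173} + 81} = - \frac{796512}{- \frac{374163}{173}} = \left(-796512\right) \left(- \frac{173}{374163}\right) = \frac{45932192}{124721}$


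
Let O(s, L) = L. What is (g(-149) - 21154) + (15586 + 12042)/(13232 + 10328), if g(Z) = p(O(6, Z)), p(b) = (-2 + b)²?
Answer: 9707737/5890 ≈ 1648.2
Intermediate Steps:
g(Z) = (-2 + Z)²
(g(-149) - 21154) + (15586 + 12042)/(13232 + 10328) = ((-2 - 149)² - 21154) + (15586 + 12042)/(13232 + 10328) = ((-151)² - 21154) + 27628/23560 = (22801 - 21154) + 27628*(1/23560) = 1647 + 6907/5890 = 9707737/5890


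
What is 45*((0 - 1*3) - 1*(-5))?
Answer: 90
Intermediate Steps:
45*((0 - 1*3) - 1*(-5)) = 45*((0 - 3) + 5) = 45*(-3 + 5) = 45*2 = 90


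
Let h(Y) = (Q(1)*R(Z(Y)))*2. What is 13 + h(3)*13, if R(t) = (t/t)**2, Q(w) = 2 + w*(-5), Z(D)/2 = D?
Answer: -65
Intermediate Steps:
Z(D) = 2*D
Q(w) = 2 - 5*w
R(t) = 1 (R(t) = 1**2 = 1)
h(Y) = -6 (h(Y) = ((2 - 5*1)*1)*2 = ((2 - 5)*1)*2 = -3*1*2 = -3*2 = -6)
13 + h(3)*13 = 13 - 6*13 = 13 - 78 = -65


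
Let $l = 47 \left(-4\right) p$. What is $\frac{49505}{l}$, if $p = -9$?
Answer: $\frac{49505}{1692} \approx 29.258$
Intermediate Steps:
$l = 1692$ ($l = 47 \left(-4\right) \left(-9\right) = \left(-188\right) \left(-9\right) = 1692$)
$\frac{49505}{l} = \frac{49505}{1692}$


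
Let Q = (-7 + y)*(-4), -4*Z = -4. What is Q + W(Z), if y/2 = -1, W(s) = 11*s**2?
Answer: 47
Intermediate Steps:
Z = 1 (Z = -1/4*(-4) = 1)
y = -2 (y = 2*(-1) = -2)
Q = 36 (Q = (-7 - 2)*(-4) = -9*(-4) = 36)
Q + W(Z) = 36 + 11*1**2 = 36 + 11*1 = 36 + 11 = 47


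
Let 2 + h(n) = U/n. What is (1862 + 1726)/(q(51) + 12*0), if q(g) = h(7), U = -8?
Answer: -12558/11 ≈ -1141.6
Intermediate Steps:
h(n) = -2 - 8/n
q(g) = -22/7 (q(g) = -2 - 8/7 = -22/7)
(1862 + 1726)/(q(51) + 12*0) = (1862 + 1726)/(-22/7 + 12*0) = 3588/(-22/7 + 0) = 3588/(-22/7) = 3588*(-7/22) = -12558/11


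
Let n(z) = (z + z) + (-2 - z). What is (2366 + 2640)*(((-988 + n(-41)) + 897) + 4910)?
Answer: 23908656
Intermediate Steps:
n(z) = -2 + z (n(z) = 2*z + (-2 - z) = -2 + z)
(2366 + 2640)*(((-988 + n(-41)) + 897) + 4910) = (2366 + 2640)*(((-988 + (-2 - 41)) + 897) + 4910) = 5006*(((-988 - 43) + 897) + 4910) = 5006*((-1031 + 897) + 4910) = 5006*(-134 + 4910) = 5006*4776 = 23908656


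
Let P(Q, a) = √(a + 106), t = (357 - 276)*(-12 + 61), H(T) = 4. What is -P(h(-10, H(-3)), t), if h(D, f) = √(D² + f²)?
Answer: -5*√163 ≈ -63.836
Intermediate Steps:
t = 3969 (t = 81*49 = 3969)
P(Q, a) = √(106 + a)
-P(h(-10, H(-3)), t) = -√(106 + 3969) = -√4075 = -5*√163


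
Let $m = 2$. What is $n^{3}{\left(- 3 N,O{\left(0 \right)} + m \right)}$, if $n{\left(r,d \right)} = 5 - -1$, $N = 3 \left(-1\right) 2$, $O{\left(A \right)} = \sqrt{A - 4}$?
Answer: $216$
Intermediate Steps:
$O{\left(A \right)} = \sqrt{-4 + A}$
$N = -6$ ($N = \left(-3\right) 2 = -6$)
$n{\left(r,d \right)} = 6$ ($n{\left(r,d \right)} = 5 + 1 = 6$)
$n^{3}{\left(- 3 N,O{\left(0 \right)} + m \right)} = 6^{3} = 216$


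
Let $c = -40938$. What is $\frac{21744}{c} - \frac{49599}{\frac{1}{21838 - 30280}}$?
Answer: $\frac{2856890790210}{6823} \approx 4.1871 \cdot 10^{8}$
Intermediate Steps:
$\frac{21744}{c} - \frac{49599}{\frac{1}{21838 - 30280}} = \frac{21744}{-40938} - \frac{49599}{\frac{1}{21838 - 30280}} = 21744 \left(- \frac{1}{40938}\right) - \frac{49599}{\frac{1}{-8442}} = - \frac{3624}{6823} - \frac{49599}{- \frac{1}{8442}} = - \frac{3624}{6823} - -418714758 = - \frac{3624}{6823} + 418714758 = \frac{2856890790210}{6823}$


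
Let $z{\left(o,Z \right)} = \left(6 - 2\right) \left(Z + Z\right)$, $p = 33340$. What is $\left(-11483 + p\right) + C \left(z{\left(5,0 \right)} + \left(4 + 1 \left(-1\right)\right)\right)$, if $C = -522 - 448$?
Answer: $18947$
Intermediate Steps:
$z{\left(o,Z \right)} = 8 Z$ ($z{\left(o,Z \right)} = 4 \cdot 2 Z = 8 Z$)
$C = -970$
$\left(-11483 + p\right) + C \left(z{\left(5,0 \right)} + \left(4 + 1 \left(-1\right)\right)\right) = \left(-11483 + 33340\right) - 970 \left(8 \cdot 0 + \left(4 + 1 \left(-1\right)\right)\right) = 21857 - 970 \left(0 + \left(4 - 1\right)\right) = 21857 - 970 \left(0 + 3\right) = 21857 - 2910 = 18947$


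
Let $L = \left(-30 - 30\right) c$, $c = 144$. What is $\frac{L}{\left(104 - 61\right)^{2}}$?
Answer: $- \frac{8640}{1849} \approx -4.6728$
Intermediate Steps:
$L = -8640$ ($L = \left(-30 - 30\right) 144 = \left(-60\right) 144 = -8640$)
$\frac{L}{\left(104 - 61\right)^{2}} = - \frac{8640}{\left(104 - 61\right)^{2}} = - \frac{8640}{43^{2}} = - \frac{8640}{1849}$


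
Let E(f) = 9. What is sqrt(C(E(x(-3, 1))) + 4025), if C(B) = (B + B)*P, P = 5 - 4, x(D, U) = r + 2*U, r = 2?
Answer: sqrt(4043) ≈ 63.585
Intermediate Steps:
x(D, U) = 2 + 2*U
P = 1
C(B) = 2*B (C(B) = (B + B)*1 = (2*B)*1 = 2*B)
sqrt(C(E(x(-3, 1))) + 4025) = sqrt(2*9 + 4025) = sqrt(18 + 4025) = sqrt(4043)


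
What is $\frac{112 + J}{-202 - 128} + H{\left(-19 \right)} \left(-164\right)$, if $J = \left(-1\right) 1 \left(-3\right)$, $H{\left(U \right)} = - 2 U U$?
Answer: $\frac{7814905}{66} \approx 1.1841 \cdot 10^{5}$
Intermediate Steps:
$H{\left(U \right)} = - 2 U^{2}$
$J = 3$ ($J = \left(-1\right) \left(-3\right) = 3$)
$\frac{112 + J}{-202 - 128} + H{\left(-19 \right)} \left(-164\right) = \frac{112 + 3}{-202 - 128} + - 2 \left(-19\right)^{2} \left(-164\right) = \frac{115}{-330} + \left(-2\right) 361 \left(-164\right) = 115 \left(- \frac{1}{330}\right) - -118408 = - \frac{23}{66} + 118408 = \frac{7814905}{66}$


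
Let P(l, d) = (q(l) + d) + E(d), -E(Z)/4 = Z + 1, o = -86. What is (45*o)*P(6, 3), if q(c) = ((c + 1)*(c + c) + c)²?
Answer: -31296690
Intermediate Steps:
E(Z) = -4 - 4*Z (E(Z) = -4*(Z + 1) = -4*(1 + Z) = -4 - 4*Z)
q(c) = (c + 2*c*(1 + c))² (q(c) = ((1 + c)*(2*c) + c)² = (2*c*(1 + c) + c)² = (c + 2*c*(1 + c))²)
P(l, d) = -4 - 3*d + l²*(3 + 2*l)² (P(l, d) = (l²*(3 + 2*l)² + d) + (-4 - 4*d) = (d + l²*(3 + 2*l)²) + (-4 - 4*d) = -4 - 3*d + l²*(3 + 2*l)²)
(45*o)*P(6, 3) = (45*(-86))*(-4 - 3*3 + 6²*(3 + 2*6)²) = -3870*(-4 - 9 + 36*(3 + 12)²) = -3870*(-4 - 9 + 36*15²) = -3870*(-4 - 9 + 36*225) = -3870*(-4 - 9 + 8100) = -3870*8087 = -31296690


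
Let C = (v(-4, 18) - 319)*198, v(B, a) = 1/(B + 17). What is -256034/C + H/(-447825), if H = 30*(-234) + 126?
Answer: 249369813067/61270520850 ≈ 4.0700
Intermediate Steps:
v(B, a) = 1/(17 + B)
C = -820908/13 (C = (1/(17 - 4) - 319)*198 = (1/13 - 319)*198 = -4146/13*198 = -820908/13 ≈ -63147.)
H = -6894 (H = -7020 + 126 = -6894)
-256034/C + H/(-447825) = -256034/(-820908/13) - 6894/(-447825) = -256034*(-13/820908) - 6894*(-1/447825) = 1664221/410454 + 2298/149275 = 249369813067/61270520850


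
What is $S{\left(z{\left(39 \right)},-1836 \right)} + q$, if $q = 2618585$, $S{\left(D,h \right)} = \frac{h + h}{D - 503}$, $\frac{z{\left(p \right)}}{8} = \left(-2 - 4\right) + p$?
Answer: $\frac{625845487}{239} \approx 2.6186 \cdot 10^{6}$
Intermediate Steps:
$z{\left(p \right)} = -48 + 8 p$ ($z{\left(p \right)} = 8 \left(\left(-2 - 4\right) + p\right) = 8 \left(-6 + p\right) = -48 + 8 p$)
$S{\left(D,h \right)} = \frac{2 h}{-503 + D}$
$S{\left(z{\left(39 \right)},-1836 \right)} + q = 2 \left(-1836\right) \frac{1}{-503 + \left(-48 + 8 \cdot 39\right)} + 2618585 = 2 \left(-1836\right) \frac{1}{-503 + \left(-48 + 312\right)} + 2618585 = 2 \left(-1836\right) \frac{1}{-503 + 264} + 2618585 = 2 \left(-1836\right) \frac{1}{-239} + 2618585 = 2 \left(-1836\right) \left(- \frac{1}{239}\right) + 2618585 = \frac{3672}{239} + 2618585 = \frac{625845487}{239}$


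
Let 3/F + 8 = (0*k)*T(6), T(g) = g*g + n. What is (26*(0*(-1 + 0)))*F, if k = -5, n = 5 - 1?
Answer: 0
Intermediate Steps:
n = 4
T(g) = 4 + g² (T(g) = g*g + 4 = g² + 4 = 4 + g²)
F = -3/8 (F = 3/(-8 + (0*(-5))*(4 + 6²)) = 3/(-8 + 0*(4 + 36)) = 3/(-8 + 0*40) = 3/(-8 + 0) = 3/(-8) = 3*(-⅛) = -3/8 ≈ -0.37500)
(26*(0*(-1 + 0)))*F = (26*(0*(-1 + 0)))*(-3/8) = (26*(0*(-1)))*(-3/8) = (26*0)*(-3/8) = 0*(-3/8) = 0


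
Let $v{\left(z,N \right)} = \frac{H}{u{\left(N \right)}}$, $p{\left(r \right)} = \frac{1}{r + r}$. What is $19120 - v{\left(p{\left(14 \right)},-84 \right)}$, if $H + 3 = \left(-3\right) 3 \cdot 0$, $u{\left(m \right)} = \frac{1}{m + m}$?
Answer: $18616$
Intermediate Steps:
$p{\left(r \right)} = \frac{1}{2 r}$
$u{\left(m \right)} = \frac{1}{2 m}$
$H = -3$ ($H = -3 + \left(-3\right) 3 \cdot 0 = -3 - 0 = -3 + 0 = -3$)
$v{\left(z,N \right)} = - 6 N$ ($v{\left(z,N \right)} = - \frac{3}{\frac{1}{2} \frac{1}{N}} = - 3 \cdot 2 N = - 6 N$)
$19120 - v{\left(p{\left(14 \right)},-84 \right)} = 19120 - \left(-6\right) \left(-84\right) = 19120 - 504 = 18616$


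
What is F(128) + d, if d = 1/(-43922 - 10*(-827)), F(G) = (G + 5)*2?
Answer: 9483431/35652 ≈ 266.00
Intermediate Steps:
F(G) = 10 + 2*G (F(G) = (5 + G)*2 = 10 + 2*G)
d = -1/35652 (d = 1/(-43922 + 8270) = 1/(-35652) = -1/35652 ≈ -2.8049e-5)
F(128) + d = (10 + 2*128) - 1/35652 = (10 + 256) - 1/35652 = 266 - 1/35652 = 9483431/35652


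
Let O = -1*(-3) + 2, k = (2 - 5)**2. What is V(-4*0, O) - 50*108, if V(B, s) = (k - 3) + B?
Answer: -5394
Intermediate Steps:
k = 9 (k = (-3)**2 = 9)
O = 5 (O = 3 + 2 = 5)
V(B, s) = 6 + B (V(B, s) = (9 - 3) + B = 6 + B)
V(-4*0, O) - 50*108 = (6 - 4*0) - 50*108 = (6 + 0) - 5400 = 6 - 5400 = -5394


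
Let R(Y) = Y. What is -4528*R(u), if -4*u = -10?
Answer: -11320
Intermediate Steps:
u = 5/2 (u = -1/4*(-10) = 5/2 ≈ 2.5000)
-4528*R(u) = -4528*5/2 = -11320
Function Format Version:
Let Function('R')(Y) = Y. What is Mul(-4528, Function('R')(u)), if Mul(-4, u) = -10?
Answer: -11320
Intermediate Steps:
u = Rational(5, 2) (u = Mul(Rational(-1, 4), -10) = Rational(5, 2) ≈ 2.5000)
Mul(-4528, Function('R')(u)) = Mul(-4528, Rational(5, 2)) = -11320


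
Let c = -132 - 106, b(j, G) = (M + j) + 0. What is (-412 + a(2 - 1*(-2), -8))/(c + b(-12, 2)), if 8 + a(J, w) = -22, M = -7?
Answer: 442/257 ≈ 1.7198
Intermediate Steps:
b(j, G) = -7 + j (b(j, G) = (-7 + j) + 0 = -7 + j)
a(J, w) = -30 (a(J, w) = -8 - 22 = -30)
c = -238
(-412 + a(2 - 1*(-2), -8))/(c + b(-12, 2)) = (-412 - 30)/(-238 + (-7 - 12)) = -442/(-238 - 19) = -442/(-257) = -442*(-1/257) = 442/257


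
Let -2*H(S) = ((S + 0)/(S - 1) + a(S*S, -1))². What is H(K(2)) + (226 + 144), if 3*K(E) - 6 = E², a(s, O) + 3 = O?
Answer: 17968/49 ≈ 366.69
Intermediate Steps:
a(s, O) = -3 + O
K(E) = 2 + E²/3
H(S) = -(-4 + S/(-1 + S))²/2 (H(S) = -((S + 0)/(S - 1) + (-3 - 1))²/2 = -(S/(-1 + S) - 4)²/2 = -(-4 + S/(-1 + S))²/2)
H(K(2)) + (226 + 144) = -(-4 + 3*(2 + (⅓)*2²))²/(2*(-1 + (2 + (⅓)*2²))²) + (226 + 144) = -(-4 + 3*(2 + (⅓)*4))²/(2*(-1 + (2 + (⅓)*4))²) + 370 = -(-4 + 3*(2 + 4/3))²/(2*(-1 + (2 + 4/3))²) + 370 = -(-4 + 3*(10/3))²/(2*(-1 + 10/3)²) + 370 = -(-4 + 10)²/(2*(7/3)²) + 370 = -½*9/49*6² + 370 = -½*9/49*36 + 370 = -162/49 + 370 = 17968/49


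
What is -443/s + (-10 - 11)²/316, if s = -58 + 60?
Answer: -69553/316 ≈ -220.10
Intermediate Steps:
s = 2
-443/s + (-10 - 11)²/316 = -443/2 + (-10 - 11)²/316 = -443*½ + (-21)²*(1/316) = -443/2 + 441*(1/316) = -443/2 + 441/316 = -69553/316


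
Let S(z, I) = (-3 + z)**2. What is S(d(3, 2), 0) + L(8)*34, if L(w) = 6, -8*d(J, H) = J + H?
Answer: 13897/64 ≈ 217.14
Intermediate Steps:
d(J, H) = -H/8 - J/8 (d(J, H) = -(J + H)/8 = -(H + J)/8 = -H/8 - J/8)
S(d(3, 2), 0) + L(8)*34 = (-3 + (-1/8*2 - 1/8*3))**2 + 6*34 = (-3 + (-1/4 - 3/8))**2 + 204 = (-3 - 5/8)**2 + 204 = (-29/8)**2 + 204 = 841/64 + 204 = 13897/64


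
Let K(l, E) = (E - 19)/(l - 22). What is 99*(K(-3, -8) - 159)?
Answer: -390852/25 ≈ -15634.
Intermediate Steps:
K(l, E) = (-19 + E)/(-22 + l)
99*(K(-3, -8) - 159) = 99*((-19 - 8)/(-22 - 3) - 159) = 99*(-27/(-25) - 159) = 99*(-1/25*(-27) - 159) = 99*(27/25 - 159) = 99*(-3948/25) = -390852/25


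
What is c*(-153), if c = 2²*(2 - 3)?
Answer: 612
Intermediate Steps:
c = -4 (c = 4*(-1) = -4)
c*(-153) = -4*(-153) = 612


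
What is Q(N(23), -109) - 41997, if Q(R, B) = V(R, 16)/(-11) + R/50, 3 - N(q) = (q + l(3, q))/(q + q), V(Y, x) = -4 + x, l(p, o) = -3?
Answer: -531275201/12650 ≈ -41998.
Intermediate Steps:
N(q) = 3 - (-3 + q)/(2*q) (N(q) = 3 - (q - 3)/(q + q) = 3 - (-3 + q)/(2*q))
Q(R, B) = -12/11 + R/50 (Q(R, B) = (-4 + 16)/(-11) + R/50 = 12*(-1/11) + R*(1/50) = -12/11 + R/50)
Q(N(23), -109) - 41997 = (-12/11 + ((½)*(3 + 5*23)/23)/50) - 41997 = (-12/11 + ((½)*(1/23)*(3 + 115))/50) - 41997 = (-12/11 + ((½)*(1/23)*118)/50) - 41997 = (-12/11 + (1/50)*(59/23)) - 41997 = (-12/11 + 59/1150) - 41997 = -13151/12650 - 41997 = -531275201/12650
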